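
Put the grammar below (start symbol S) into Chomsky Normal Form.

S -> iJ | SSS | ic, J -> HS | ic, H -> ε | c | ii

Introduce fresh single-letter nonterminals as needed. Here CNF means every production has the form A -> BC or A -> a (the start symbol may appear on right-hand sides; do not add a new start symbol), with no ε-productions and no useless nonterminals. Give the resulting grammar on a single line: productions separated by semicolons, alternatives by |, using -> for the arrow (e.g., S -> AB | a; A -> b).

S -> AB | AJ | SD; A -> i; B -> c; C -> SS; D -> SS; H -> c | AA; J -> AB | AJ | HS | SC

Nullable: {H}; after ε-elimination: S -> iJ | ic | SSS; H -> c | ii; J -> S | HS | ic.
After unit-elimination: S -> iJ | ic | SSS; H -> c | ii; J -> HS | iJ | ic | SSS.
TERM: introduce B -> c, A -> i and substitute in every rule of length ≥2.
BIN: J -> SSS becomes J -> SC, C -> SS; S -> SSS becomes S -> SD, D -> SS.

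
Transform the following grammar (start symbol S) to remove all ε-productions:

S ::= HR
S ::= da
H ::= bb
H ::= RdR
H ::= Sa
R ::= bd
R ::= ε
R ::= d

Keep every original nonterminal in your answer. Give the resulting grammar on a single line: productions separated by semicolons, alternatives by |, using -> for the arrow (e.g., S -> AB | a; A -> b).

S -> H | HR | da; H -> d | Rd | Sa | bb | dR | RdR; R -> d | bd

Nullable set: {R}.
S -> HR: R nullable, giving H | HR.
H -> RdR: R, R nullable, giving Rd | RdR | d | dR.
Drop R -> ε.
Unchanged (no nullable symbols): S -> da; H -> Sa; H -> bb; R -> bd; R -> d.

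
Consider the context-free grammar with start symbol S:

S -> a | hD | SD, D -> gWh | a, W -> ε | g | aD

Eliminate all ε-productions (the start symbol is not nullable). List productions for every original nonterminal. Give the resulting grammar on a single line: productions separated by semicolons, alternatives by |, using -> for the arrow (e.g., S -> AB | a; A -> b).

Nullable set: {W}.
D -> gWh: W nullable, giving gWh | gh.
Drop W -> ε.
Unchanged (no nullable symbols): S -> SD; S -> a; S -> hD; D -> a; W -> aD; W -> g.

S -> a | SD | hD; D -> a | gh | gWh; W -> g | aD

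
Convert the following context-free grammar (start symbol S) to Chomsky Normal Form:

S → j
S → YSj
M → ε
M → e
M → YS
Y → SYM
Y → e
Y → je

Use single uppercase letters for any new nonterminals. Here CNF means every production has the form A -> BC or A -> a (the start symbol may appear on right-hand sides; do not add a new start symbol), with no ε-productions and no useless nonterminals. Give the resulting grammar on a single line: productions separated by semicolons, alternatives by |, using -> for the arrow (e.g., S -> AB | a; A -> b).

Nullable: {M}; after ε-elimination: S -> j | YSj; M -> e | YS; Y -> e | SY | je | SYM.
No unit productions to eliminate.
TERM: introduce B -> e, A -> j and substitute in every rule of length ≥2.
BIN: S -> YSA becomes S -> YC, C -> SA; Y -> SYM becomes Y -> SD, D -> YM.

S -> j | YC; A -> j; B -> e; C -> SA; D -> YM; M -> e | YS; Y -> e | AB | SD | SY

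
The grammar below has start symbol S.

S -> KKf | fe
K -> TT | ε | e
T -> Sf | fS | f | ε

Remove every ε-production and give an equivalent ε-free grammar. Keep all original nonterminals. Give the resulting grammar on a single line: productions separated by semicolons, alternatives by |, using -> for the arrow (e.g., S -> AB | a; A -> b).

S -> f | Kf | fe | KKf; K -> T | e | TT; T -> f | Sf | fS

Nullable set: {K, T}.
S -> KKf: K, K nullable, giving KKf | Kf | f.
Drop K -> ε.
K -> TT: T, T nullable, giving T | TT.
Drop T -> ε.
Unchanged (no nullable symbols): S -> fe; K -> e; T -> Sf; T -> f; T -> fS.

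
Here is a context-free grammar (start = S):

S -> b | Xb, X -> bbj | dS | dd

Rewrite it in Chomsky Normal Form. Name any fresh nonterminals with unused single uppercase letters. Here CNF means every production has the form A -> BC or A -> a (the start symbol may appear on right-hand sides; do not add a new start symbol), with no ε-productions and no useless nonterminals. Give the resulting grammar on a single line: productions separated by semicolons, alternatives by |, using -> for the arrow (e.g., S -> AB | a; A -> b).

S -> b | XA; A -> b; B -> j; C -> d; D -> AB; X -> AD | CC | CS

No ε-productions.
No unit productions to eliminate.
TERM: introduce A -> b, C -> d, B -> j and substitute in every rule of length ≥2.
BIN: X -> AAB becomes X -> AD, D -> AB.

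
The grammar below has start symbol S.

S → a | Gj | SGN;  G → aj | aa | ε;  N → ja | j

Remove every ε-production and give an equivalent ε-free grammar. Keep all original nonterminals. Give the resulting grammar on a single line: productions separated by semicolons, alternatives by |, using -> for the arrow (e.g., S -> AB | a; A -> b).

Nullable set: {G}.
S -> Gj: G nullable, giving Gj | j.
S -> SGN: G nullable, giving SGN | SN.
Drop G -> ε.
Unchanged (no nullable symbols): S -> a; G -> aa; G -> aj; N -> j; N -> ja.

S -> a | j | Gj | SN | SGN; G -> aa | aj; N -> j | ja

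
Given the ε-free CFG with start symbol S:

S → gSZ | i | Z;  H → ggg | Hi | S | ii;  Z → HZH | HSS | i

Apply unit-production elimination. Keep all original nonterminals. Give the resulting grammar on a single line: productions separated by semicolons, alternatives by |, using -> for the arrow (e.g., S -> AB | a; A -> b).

S -> i | HSS | HZH | gSZ; H -> i | Hi | ii | HSS | HZH | gSZ | ggg; Z -> i | HSS | HZH

Unit productions: H->S, S->Z.
Unit pairs (A ⇒* B via units): (H,S), (H,Z), (S,Z).
S: inherits non-unit rules of {S, Z} → HSS | HZH | gSZ | i.
H: inherits non-unit rules of {H, S, Z} → HSS | HZH | Hi | gSZ | ggg | i | ii.
Z: inherits non-unit rules of {Z} → HSS | HZH | i.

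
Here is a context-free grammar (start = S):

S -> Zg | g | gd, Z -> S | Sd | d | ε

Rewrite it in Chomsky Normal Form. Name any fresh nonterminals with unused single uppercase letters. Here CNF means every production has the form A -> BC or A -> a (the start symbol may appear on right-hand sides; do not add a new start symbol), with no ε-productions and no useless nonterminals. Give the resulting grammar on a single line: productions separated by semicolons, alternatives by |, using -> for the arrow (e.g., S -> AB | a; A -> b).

Nullable: {Z}; after ε-elimination: S -> g | Zg | gd; Z -> S | d | Sd.
After unit-elimination: S -> g | Zg | gd; Z -> d | g | Sd | Zg | gd.
TERM: introduce B -> d, A -> g and substitute in every rule of length ≥2.

S -> g | AB | ZA; A -> g; B -> d; Z -> d | g | AB | SB | ZA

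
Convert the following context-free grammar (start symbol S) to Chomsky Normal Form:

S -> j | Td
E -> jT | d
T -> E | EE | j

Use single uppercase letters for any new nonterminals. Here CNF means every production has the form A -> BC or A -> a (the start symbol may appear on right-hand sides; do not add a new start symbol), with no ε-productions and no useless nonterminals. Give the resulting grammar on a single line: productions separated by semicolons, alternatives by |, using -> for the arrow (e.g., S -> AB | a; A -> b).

No ε-productions.
After unit-elimination: S -> j | Td; E -> d | jT; T -> d | j | EE | jT.
TERM: introduce B -> d, A -> j and substitute in every rule of length ≥2.

S -> j | TB; A -> j; B -> d; E -> d | AT; T -> d | j | AT | EE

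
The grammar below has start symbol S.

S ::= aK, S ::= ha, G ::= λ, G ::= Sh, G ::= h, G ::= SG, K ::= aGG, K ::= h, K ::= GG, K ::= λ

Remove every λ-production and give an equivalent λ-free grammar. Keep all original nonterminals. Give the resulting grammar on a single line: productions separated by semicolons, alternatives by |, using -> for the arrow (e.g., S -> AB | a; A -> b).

S -> a | aK | ha; G -> S | h | SG | Sh; K -> G | a | h | GG | aG | aGG

Nullable set: {G, K}.
S -> aK: K nullable, giving a | aK.
Drop G -> λ.
G -> SG: G nullable, giving S | SG.
Drop K -> λ.
K -> GG: G, G nullable, giving G | GG.
K -> aGG: G, G nullable, giving a | aG | aGG.
Unchanged (no nullable symbols): S -> ha; G -> Sh; G -> h; K -> h.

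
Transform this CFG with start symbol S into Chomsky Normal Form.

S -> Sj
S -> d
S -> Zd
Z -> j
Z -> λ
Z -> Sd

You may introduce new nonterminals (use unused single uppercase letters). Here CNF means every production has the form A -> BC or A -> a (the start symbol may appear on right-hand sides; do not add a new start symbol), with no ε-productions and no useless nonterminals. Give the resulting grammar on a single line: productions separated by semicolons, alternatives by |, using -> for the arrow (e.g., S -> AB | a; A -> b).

S -> d | SA | ZB; A -> j; B -> d; Z -> j | SB

Nullable: {Z}; after ε-elimination: S -> d | Sj | Zd; Z -> j | Sd.
No unit productions to eliminate.
TERM: introduce B -> d, A -> j and substitute in every rule of length ≥2.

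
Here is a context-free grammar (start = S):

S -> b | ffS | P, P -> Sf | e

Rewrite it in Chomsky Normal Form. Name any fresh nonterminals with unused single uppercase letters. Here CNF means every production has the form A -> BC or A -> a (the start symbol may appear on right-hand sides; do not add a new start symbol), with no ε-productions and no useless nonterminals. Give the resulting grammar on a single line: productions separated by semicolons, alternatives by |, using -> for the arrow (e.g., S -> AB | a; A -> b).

S -> b | e | AB | SA; A -> f; B -> AS

No ε-productions.
After unit-elimination: S -> b | e | Sf | ffS; P -> e | Sf.
TERM: introduce A -> f and substitute in every rule of length ≥2.
BIN: S -> AAS becomes S -> AB, B -> AS.
Drop unreachable/unproductive: P.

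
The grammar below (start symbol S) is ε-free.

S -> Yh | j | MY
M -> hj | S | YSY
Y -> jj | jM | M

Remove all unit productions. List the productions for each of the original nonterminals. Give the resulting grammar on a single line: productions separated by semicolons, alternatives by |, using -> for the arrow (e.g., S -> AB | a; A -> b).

Unit productions: M->S, Y->M.
Unit pairs (A ⇒* B via units): (M,S), (Y,M), (Y,S).
S: inherits non-unit rules of {S} → MY | Yh | j.
M: inherits non-unit rules of {M, S} → MY | YSY | Yh | hj | j.
Y: inherits non-unit rules of {M, S, Y} → MY | YSY | Yh | hj | j | jM | jj.

S -> j | MY | Yh; M -> j | MY | Yh | hj | YSY; Y -> j | MY | Yh | hj | jM | jj | YSY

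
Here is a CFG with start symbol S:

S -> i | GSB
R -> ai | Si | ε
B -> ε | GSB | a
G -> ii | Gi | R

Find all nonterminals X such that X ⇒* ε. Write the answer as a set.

Directly nullable (have an ε-rule): {B, R}.
G is nullable via G -> R (every symbol on the right is already known nullable).
Not nullable: S — each has a terminal in every rule's right-hand side or depends on a non-nullable symbol.

{B, G, R}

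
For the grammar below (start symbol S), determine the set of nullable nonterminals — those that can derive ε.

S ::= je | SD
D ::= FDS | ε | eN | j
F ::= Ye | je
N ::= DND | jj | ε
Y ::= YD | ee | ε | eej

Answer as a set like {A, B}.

Directly nullable (have an ε-rule): {D, N, Y}.
Not nullable: F, S — each has a terminal in every rule's right-hand side or depends on a non-nullable symbol.

{D, N, Y}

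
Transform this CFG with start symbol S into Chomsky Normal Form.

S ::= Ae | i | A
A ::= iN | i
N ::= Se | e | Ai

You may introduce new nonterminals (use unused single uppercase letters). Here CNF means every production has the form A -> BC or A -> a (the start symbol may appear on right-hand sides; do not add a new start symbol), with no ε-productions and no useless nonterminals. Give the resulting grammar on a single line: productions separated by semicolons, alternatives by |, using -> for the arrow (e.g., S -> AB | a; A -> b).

S -> i | AC | BN; A -> i | BN; B -> i; C -> e; N -> e | AB | SC

No ε-productions.
After unit-elimination: S -> i | Ae | iN; A -> i | iN; N -> e | Ai | Se.
TERM: introduce C -> e, B -> i and substitute in every rule of length ≥2.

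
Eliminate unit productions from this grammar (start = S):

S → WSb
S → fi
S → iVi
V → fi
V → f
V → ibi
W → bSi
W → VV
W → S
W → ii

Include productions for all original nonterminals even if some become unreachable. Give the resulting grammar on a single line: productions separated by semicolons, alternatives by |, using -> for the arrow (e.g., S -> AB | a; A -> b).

S -> fi | WSb | iVi; V -> f | fi | ibi; W -> VV | fi | ii | WSb | bSi | iVi

Unit productions: W->S.
Unit pairs (A ⇒* B via units): (W,S).
S: inherits non-unit rules of {S} → WSb | fi | iVi.
V: inherits non-unit rules of {V} → f | fi | ibi.
W: inherits non-unit rules of {S, W} → VV | WSb | bSi | fi | iVi | ii.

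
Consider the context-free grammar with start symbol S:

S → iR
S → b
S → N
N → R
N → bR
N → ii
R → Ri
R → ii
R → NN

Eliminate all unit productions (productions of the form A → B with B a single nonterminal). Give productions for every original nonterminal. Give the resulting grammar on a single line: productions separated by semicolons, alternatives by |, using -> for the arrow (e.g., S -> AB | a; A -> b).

S -> b | NN | Ri | bR | iR | ii; N -> NN | Ri | bR | ii; R -> NN | Ri | ii

Unit productions: N->R, S->N.
Unit pairs (A ⇒* B via units): (N,R), (S,N), (S,R).
S: inherits non-unit rules of {N, R, S} → NN | Ri | b | bR | iR | ii.
N: inherits non-unit rules of {N, R} → NN | Ri | bR | ii.
R: inherits non-unit rules of {R} → NN | Ri | ii.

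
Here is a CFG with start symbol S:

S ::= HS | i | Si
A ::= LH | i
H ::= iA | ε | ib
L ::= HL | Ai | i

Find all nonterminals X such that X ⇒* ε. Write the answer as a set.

Directly nullable (have an ε-rule): {H}.
Not nullable: A, L, S — each has a terminal in every rule's right-hand side or depends on a non-nullable symbol.

{H}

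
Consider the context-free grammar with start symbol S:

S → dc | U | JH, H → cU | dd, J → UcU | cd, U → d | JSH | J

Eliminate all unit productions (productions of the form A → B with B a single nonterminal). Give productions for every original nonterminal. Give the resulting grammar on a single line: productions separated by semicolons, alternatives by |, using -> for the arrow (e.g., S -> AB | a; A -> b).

Unit productions: S->U, U->J.
Unit pairs (A ⇒* B via units): (S,J), (S,U), (U,J).
S: inherits non-unit rules of {J, S, U} → JH | JSH | UcU | cd | d | dc.
H: inherits non-unit rules of {H} → cU | dd.
J: inherits non-unit rules of {J} → UcU | cd.
U: inherits non-unit rules of {J, U} → JSH | UcU | cd | d.

S -> d | JH | cd | dc | JSH | UcU; H -> cU | dd; J -> cd | UcU; U -> d | cd | JSH | UcU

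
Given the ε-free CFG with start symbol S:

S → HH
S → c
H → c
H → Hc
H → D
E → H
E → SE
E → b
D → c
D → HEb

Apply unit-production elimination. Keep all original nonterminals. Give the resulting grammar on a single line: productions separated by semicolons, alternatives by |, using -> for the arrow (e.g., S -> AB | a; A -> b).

S -> c | HH; D -> c | HEb; E -> b | c | Hc | SE | HEb; H -> c | Hc | HEb

Unit productions: E->H, H->D.
Unit pairs (A ⇒* B via units): (E,D), (E,H), (H,D).
S: inherits non-unit rules of {S} → HH | c.
D: inherits non-unit rules of {D} → HEb | c.
E: inherits non-unit rules of {D, E, H} → HEb | Hc | SE | b | c.
H: inherits non-unit rules of {D, H} → HEb | Hc | c.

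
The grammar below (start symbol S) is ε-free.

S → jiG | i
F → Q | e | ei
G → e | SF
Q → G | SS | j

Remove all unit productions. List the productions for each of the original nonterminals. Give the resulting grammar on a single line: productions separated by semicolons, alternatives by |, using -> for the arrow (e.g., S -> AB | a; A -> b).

S -> i | jiG; F -> e | j | SF | SS | ei; G -> e | SF; Q -> e | j | SF | SS

Unit productions: F->Q, Q->G.
Unit pairs (A ⇒* B via units): (F,G), (F,Q), (Q,G).
S: inherits non-unit rules of {S} → i | jiG.
F: inherits non-unit rules of {F, G, Q} → SF | SS | e | ei | j.
G: inherits non-unit rules of {G} → SF | e.
Q: inherits non-unit rules of {G, Q} → SF | SS | e | j.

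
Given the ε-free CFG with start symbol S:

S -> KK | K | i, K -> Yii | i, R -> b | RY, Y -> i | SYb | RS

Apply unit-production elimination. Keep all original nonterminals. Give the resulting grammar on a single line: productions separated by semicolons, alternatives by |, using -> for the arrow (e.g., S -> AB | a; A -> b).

Unit productions: S->K.
Unit pairs (A ⇒* B via units): (S,K).
S: inherits non-unit rules of {K, S} → KK | Yii | i.
K: inherits non-unit rules of {K} → Yii | i.
R: inherits non-unit rules of {R} → RY | b.
Y: inherits non-unit rules of {Y} → RS | SYb | i.

S -> i | KK | Yii; K -> i | Yii; R -> b | RY; Y -> i | RS | SYb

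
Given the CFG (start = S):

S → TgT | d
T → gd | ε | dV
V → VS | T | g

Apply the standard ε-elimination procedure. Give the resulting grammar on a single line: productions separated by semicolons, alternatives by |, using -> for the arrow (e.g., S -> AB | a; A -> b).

S -> d | g | Tg | gT | TgT; T -> d | dV | gd; V -> S | T | g | VS

Nullable set: {T, V}.
S -> TgT: T, T nullable, giving Tg | TgT | g | gT.
Drop T -> ε.
T -> dV: V nullable, giving d | dV.
V -> T: T nullable, giving T.
V -> VS: V nullable, giving S | VS.
Unchanged (no nullable symbols): S -> d; T -> gd; V -> g.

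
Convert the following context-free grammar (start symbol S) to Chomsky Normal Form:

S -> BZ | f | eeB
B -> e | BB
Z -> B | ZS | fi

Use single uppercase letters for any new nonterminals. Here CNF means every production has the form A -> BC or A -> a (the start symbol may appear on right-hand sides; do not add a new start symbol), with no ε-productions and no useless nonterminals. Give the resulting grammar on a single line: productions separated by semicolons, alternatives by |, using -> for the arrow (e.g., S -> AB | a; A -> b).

S -> f | AE | BZ; A -> e; B -> e | BB; C -> f; D -> i; E -> AB; Z -> e | BB | CD | ZS

No ε-productions.
After unit-elimination: S -> f | BZ | eeB; B -> e | BB; Z -> e | BB | ZS | fi.
TERM: introduce A -> e, C -> f, D -> i and substitute in every rule of length ≥2.
BIN: S -> AAB becomes S -> AE, E -> AB.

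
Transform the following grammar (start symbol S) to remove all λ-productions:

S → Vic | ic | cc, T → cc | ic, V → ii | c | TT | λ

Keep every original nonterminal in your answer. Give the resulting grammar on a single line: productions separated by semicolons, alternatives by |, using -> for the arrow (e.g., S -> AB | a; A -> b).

S -> cc | ic | Vic; T -> cc | ic; V -> c | TT | ii

Nullable set: {V}.
S -> Vic: V nullable, giving Vic | ic.
Drop V -> λ.
Unchanged (no nullable symbols): S -> cc; S -> ic; T -> cc; T -> ic; V -> TT; V -> c; V -> ii.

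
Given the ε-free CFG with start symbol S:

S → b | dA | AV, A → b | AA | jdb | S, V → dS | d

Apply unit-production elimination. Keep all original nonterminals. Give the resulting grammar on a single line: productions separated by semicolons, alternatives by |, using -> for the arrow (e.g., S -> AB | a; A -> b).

S -> b | AV | dA; A -> b | AA | AV | dA | jdb; V -> d | dS

Unit productions: A->S.
Unit pairs (A ⇒* B via units): (A,S).
S: inherits non-unit rules of {S} → AV | b | dA.
A: inherits non-unit rules of {A, S} → AA | AV | b | dA | jdb.
V: inherits non-unit rules of {V} → d | dS.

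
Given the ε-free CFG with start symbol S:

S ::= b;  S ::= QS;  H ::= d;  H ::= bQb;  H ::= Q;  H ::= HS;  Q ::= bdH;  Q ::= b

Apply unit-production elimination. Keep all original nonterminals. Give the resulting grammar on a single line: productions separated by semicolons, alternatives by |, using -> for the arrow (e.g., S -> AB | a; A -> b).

Unit productions: H->Q.
Unit pairs (A ⇒* B via units): (H,Q).
S: inherits non-unit rules of {S} → QS | b.
H: inherits non-unit rules of {H, Q} → HS | b | bQb | bdH | d.
Q: inherits non-unit rules of {Q} → b | bdH.

S -> b | QS; H -> b | d | HS | bQb | bdH; Q -> b | bdH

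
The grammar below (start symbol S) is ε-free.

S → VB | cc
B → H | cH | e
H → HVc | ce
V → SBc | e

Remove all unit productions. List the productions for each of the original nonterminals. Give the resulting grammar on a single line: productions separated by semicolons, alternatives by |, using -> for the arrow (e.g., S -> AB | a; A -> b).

Unit productions: B->H.
Unit pairs (A ⇒* B via units): (B,H).
S: inherits non-unit rules of {S} → VB | cc.
B: inherits non-unit rules of {B, H} → HVc | cH | ce | e.
H: inherits non-unit rules of {H} → HVc | ce.
V: inherits non-unit rules of {V} → SBc | e.

S -> VB | cc; B -> e | cH | ce | HVc; H -> ce | HVc; V -> e | SBc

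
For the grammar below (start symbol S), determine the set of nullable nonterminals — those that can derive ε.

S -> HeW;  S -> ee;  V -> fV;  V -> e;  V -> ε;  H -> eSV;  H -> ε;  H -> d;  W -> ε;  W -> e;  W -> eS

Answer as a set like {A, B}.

{H, V, W}

Directly nullable (have an ε-rule): {H, V, W}.
Not nullable: S — each has a terminal in every rule's right-hand side or depends on a non-nullable symbol.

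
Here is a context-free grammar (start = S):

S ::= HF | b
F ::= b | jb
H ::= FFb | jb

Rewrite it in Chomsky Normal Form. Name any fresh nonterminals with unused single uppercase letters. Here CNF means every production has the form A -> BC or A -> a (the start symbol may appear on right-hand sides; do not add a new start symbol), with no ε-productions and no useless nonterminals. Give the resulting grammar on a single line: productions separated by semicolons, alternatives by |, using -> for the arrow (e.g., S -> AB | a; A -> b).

S -> b | HF; A -> j; B -> b; C -> FB; F -> b | AB; H -> AB | FC

No ε-productions.
No unit productions to eliminate.
TERM: introduce B -> b, A -> j and substitute in every rule of length ≥2.
BIN: H -> FFB becomes H -> FC, C -> FB.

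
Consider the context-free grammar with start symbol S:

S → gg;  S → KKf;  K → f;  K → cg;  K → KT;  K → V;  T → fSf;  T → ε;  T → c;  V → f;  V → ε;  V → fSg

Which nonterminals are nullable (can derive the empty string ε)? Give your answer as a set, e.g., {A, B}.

Directly nullable (have an ε-rule): {T, V}.
K is nullable via K -> V (every symbol on the right is already known nullable).
Not nullable: S — each has a terminal in every rule's right-hand side or depends on a non-nullable symbol.

{K, T, V}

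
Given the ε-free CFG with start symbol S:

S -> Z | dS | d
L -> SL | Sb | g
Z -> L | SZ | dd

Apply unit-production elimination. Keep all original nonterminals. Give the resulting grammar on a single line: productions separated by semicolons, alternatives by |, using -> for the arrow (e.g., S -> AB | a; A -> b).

S -> d | g | SL | SZ | Sb | dS | dd; L -> g | SL | Sb; Z -> g | SL | SZ | Sb | dd

Unit productions: S->Z, Z->L.
Unit pairs (A ⇒* B via units): (S,L), (S,Z), (Z,L).
S: inherits non-unit rules of {L, S, Z} → SL | SZ | Sb | d | dS | dd | g.
L: inherits non-unit rules of {L} → SL | Sb | g.
Z: inherits non-unit rules of {L, Z} → SL | SZ | Sb | dd | g.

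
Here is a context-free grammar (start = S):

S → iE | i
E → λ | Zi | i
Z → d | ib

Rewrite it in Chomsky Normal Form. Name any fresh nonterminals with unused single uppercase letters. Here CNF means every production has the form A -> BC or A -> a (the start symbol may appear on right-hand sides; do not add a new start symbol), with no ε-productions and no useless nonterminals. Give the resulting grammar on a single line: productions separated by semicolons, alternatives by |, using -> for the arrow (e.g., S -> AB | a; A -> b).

Nullable: {E}; after ε-elimination: S -> i | iE; E -> i | Zi; Z -> d | ib.
No unit productions to eliminate.
TERM: introduce B -> b, A -> i and substitute in every rule of length ≥2.

S -> i | AE; A -> i; B -> b; E -> i | ZA; Z -> d | AB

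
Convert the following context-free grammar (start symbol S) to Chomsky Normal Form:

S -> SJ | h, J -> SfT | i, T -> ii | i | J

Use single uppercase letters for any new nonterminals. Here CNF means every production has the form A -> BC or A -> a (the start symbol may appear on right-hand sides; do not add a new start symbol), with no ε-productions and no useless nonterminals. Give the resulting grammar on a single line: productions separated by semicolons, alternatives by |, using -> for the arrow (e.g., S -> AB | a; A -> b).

No ε-productions.
After unit-elimination: S -> h | SJ; J -> i | SfT; T -> i | ii | SfT.
TERM: introduce A -> f, B -> i and substitute in every rule of length ≥2.
BIN: J -> SAT becomes J -> SC, C -> AT; T -> SAT becomes T -> SD, D -> AT.

S -> h | SJ; A -> f; B -> i; C -> AT; D -> AT; J -> i | SC; T -> i | BB | SD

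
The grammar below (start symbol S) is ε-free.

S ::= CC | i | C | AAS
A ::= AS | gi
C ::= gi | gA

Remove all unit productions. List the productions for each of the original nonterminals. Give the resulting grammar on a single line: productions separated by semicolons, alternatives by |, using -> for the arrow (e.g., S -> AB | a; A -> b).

Unit productions: S->C.
Unit pairs (A ⇒* B via units): (S,C).
S: inherits non-unit rules of {C, S} → AAS | CC | gA | gi | i.
A: inherits non-unit rules of {A} → AS | gi.
C: inherits non-unit rules of {C} → gA | gi.

S -> i | CC | gA | gi | AAS; A -> AS | gi; C -> gA | gi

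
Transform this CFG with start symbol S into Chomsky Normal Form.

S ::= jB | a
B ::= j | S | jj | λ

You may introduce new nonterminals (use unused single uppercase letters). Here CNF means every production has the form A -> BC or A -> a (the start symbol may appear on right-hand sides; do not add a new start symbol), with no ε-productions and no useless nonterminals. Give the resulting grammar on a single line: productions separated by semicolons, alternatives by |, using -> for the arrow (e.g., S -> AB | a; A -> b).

Nullable: {B}; after ε-elimination: S -> a | j | jB; B -> S | j | jj.
After unit-elimination: S -> a | j | jB; B -> a | j | jB | jj.
TERM: introduce A -> j and substitute in every rule of length ≥2.

S -> a | j | AB; A -> j; B -> a | j | AA | AB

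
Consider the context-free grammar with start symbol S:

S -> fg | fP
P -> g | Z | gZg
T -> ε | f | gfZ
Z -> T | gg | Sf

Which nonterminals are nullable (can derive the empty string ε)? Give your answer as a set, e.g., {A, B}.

{P, T, Z}

Directly nullable (have an ε-rule): {T}.
Z is nullable via Z -> T (every symbol on the right is already known nullable).
P is nullable via P -> Z (every symbol on the right is already known nullable).
Not nullable: S — each has a terminal in every rule's right-hand side or depends on a non-nullable symbol.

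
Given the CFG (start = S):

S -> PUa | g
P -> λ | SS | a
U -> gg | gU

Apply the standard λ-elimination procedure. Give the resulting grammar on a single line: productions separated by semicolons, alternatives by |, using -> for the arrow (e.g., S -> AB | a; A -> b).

Nullable set: {P}.
S -> PUa: P nullable, giving PUa | Ua.
Drop P -> λ.
Unchanged (no nullable symbols): S -> g; P -> SS; P -> a; U -> gU; U -> gg.

S -> g | Ua | PUa; P -> a | SS; U -> gU | gg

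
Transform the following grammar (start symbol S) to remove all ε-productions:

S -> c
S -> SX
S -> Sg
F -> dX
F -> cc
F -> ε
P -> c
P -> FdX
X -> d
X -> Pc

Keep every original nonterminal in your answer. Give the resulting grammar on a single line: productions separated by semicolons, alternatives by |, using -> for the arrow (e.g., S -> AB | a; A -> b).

S -> c | SX | Sg; F -> cc | dX; P -> c | dX | FdX; X -> d | Pc

Nullable set: {F}.
Drop F -> ε.
P -> FdX: F nullable, giving FdX | dX.
Unchanged (no nullable symbols): S -> SX; S -> Sg; S -> c; F -> cc; F -> dX; P -> c; X -> Pc; X -> d.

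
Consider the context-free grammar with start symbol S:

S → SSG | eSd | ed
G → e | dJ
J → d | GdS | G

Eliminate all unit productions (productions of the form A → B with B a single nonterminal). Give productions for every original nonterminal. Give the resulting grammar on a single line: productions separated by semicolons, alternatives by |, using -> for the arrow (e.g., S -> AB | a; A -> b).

S -> ed | SSG | eSd; G -> e | dJ; J -> d | e | dJ | GdS

Unit productions: J->G.
Unit pairs (A ⇒* B via units): (J,G).
S: inherits non-unit rules of {S} → SSG | eSd | ed.
G: inherits non-unit rules of {G} → dJ | e.
J: inherits non-unit rules of {G, J} → GdS | d | dJ | e.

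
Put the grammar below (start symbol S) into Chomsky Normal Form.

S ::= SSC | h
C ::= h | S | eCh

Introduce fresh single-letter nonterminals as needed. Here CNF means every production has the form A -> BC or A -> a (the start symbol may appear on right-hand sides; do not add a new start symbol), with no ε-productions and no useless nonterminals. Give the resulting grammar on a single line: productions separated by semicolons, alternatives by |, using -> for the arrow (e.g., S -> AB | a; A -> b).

No ε-productions.
After unit-elimination: S -> h | SSC; C -> h | SSC | eCh.
TERM: introduce A -> e, B -> h and substitute in every rule of length ≥2.
BIN: C -> ACB becomes C -> AD, D -> CB; C -> SSC becomes C -> SE, E -> SC; S -> SSC becomes S -> SF, F -> SC.

S -> h | SF; A -> e; B -> h; C -> h | AD | SE; D -> CB; E -> SC; F -> SC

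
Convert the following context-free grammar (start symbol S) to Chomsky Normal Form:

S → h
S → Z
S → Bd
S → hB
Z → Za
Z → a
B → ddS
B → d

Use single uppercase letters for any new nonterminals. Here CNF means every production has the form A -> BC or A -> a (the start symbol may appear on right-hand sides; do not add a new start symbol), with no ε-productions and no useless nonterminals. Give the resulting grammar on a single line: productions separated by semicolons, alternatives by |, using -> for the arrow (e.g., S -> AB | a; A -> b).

No ε-productions.
After unit-elimination: S -> a | h | Bd | Za | hB; B -> d | ddS; Z -> a | Za.
TERM: introduce C -> a, A -> d, D -> h and substitute in every rule of length ≥2.
BIN: B -> AAS becomes B -> AE, E -> AS.

S -> a | h | BA | DB | ZC; A -> d; B -> d | AE; C -> a; D -> h; E -> AS; Z -> a | ZC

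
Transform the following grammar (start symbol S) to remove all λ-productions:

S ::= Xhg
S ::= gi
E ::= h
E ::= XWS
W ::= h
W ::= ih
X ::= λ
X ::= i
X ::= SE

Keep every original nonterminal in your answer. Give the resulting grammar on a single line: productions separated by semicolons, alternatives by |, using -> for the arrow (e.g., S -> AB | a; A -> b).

Nullable set: {X}.
S -> Xhg: X nullable, giving Xhg | hg.
E -> XWS: X nullable, giving WS | XWS.
Drop X -> λ.
Unchanged (no nullable symbols): S -> gi; E -> h; W -> h; W -> ih; X -> SE; X -> i.

S -> gi | hg | Xhg; E -> h | WS | XWS; W -> h | ih; X -> i | SE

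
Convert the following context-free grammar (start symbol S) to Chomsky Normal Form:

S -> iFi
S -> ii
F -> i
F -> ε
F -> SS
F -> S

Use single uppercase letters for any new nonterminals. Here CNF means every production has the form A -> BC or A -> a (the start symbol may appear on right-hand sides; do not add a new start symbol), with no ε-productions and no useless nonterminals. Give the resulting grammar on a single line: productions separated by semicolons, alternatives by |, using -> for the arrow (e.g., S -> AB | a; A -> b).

S -> AA | AC; A -> i; B -> FA; C -> FA; F -> i | AA | AB | SS

Nullable: {F}; after ε-elimination: S -> ii | iFi; F -> S | i | SS.
After unit-elimination: S -> ii | iFi; F -> i | SS | ii | iFi.
TERM: introduce A -> i and substitute in every rule of length ≥2.
BIN: F -> AFA becomes F -> AB, B -> FA; S -> AFA becomes S -> AC, C -> FA.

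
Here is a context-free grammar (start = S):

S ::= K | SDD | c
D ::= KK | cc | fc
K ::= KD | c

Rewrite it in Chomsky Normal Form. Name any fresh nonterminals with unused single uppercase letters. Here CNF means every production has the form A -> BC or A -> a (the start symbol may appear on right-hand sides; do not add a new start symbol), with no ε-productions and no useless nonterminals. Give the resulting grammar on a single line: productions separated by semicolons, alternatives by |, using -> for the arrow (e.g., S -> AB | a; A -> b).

S -> c | KD | SC; A -> c; B -> f; C -> DD; D -> AA | BA | KK; K -> c | KD

No ε-productions.
After unit-elimination: S -> c | KD | SDD; D -> KK | cc | fc; K -> c | KD.
TERM: introduce A -> c, B -> f and substitute in every rule of length ≥2.
BIN: S -> SDD becomes S -> SC, C -> DD.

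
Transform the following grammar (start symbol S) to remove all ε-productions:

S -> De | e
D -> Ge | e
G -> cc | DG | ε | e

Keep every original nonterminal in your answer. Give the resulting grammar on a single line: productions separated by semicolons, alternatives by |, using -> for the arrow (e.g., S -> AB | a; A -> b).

S -> e | De; D -> e | Ge; G -> D | e | DG | cc

Nullable set: {G}.
D -> Ge: G nullable, giving Ge | e.
Drop G -> ε.
G -> DG: G nullable, giving D | DG.
Unchanged (no nullable symbols): S -> De; S -> e; D -> e; G -> cc; G -> e.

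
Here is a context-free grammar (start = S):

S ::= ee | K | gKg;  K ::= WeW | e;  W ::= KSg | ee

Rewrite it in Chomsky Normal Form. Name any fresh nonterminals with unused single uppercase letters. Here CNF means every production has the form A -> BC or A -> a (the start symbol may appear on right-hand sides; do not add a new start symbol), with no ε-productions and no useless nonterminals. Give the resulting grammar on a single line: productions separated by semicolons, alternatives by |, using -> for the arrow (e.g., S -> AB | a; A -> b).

No ε-productions.
After unit-elimination: S -> e | ee | WeW | gKg; K -> e | WeW; W -> ee | KSg.
TERM: introduce A -> e, B -> g and substitute in every rule of length ≥2.
BIN: K -> WAW becomes K -> WC, C -> AW; S -> BKB becomes S -> BD, D -> KB; S -> WAW becomes S -> WE, E -> AW; W -> KSB becomes W -> KF, F -> SB.

S -> e | AA | BD | WE; A -> e; B -> g; C -> AW; D -> KB; E -> AW; F -> SB; K -> e | WC; W -> AA | KF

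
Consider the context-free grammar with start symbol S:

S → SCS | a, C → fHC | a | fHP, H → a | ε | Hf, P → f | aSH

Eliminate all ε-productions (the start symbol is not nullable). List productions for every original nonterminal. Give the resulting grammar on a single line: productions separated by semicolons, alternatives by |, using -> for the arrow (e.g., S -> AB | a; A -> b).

S -> a | SCS; C -> a | fC | fP | fHC | fHP; H -> a | f | Hf; P -> f | aS | aSH

Nullable set: {H}.
C -> fHC: H nullable, giving fC | fHC.
C -> fHP: H nullable, giving fHP | fP.
Drop H -> ε.
H -> Hf: H nullable, giving Hf | f.
P -> aSH: H nullable, giving aS | aSH.
Unchanged (no nullable symbols): S -> SCS; S -> a; C -> a; H -> a; P -> f.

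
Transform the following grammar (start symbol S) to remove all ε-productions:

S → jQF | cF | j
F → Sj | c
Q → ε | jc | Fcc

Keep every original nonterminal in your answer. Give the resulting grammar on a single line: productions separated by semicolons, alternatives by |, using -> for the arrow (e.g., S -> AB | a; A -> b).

S -> j | cF | jF | jQF; F -> c | Sj; Q -> jc | Fcc

Nullable set: {Q}.
S -> jQF: Q nullable, giving jF | jQF.
Drop Q -> ε.
Unchanged (no nullable symbols): S -> cF; S -> j; F -> Sj; F -> c; Q -> Fcc; Q -> jc.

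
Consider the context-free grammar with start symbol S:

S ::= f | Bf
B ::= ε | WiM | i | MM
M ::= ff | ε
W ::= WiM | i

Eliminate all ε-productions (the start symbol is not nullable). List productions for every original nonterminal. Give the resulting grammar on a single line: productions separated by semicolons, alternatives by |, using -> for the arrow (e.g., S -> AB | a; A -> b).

Nullable set: {B, M}.
S -> Bf: B nullable, giving Bf | f.
Drop B -> ε.
B -> MM: M, M nullable, giving M | MM.
B -> WiM: M nullable, giving Wi | WiM.
Drop M -> ε.
W -> WiM: M nullable, giving Wi | WiM.
Unchanged (no nullable symbols): S -> f; B -> i; M -> ff; W -> i.

S -> f | Bf; B -> M | i | MM | Wi | WiM; M -> ff; W -> i | Wi | WiM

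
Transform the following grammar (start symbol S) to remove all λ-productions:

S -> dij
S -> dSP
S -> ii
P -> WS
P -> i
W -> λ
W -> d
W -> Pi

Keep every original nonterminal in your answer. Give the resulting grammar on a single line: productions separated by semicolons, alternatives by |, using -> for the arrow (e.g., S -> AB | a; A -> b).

S -> ii | dSP | dij; P -> S | i | WS; W -> d | Pi

Nullable set: {W}.
P -> WS: W nullable, giving S | WS.
Drop W -> λ.
Unchanged (no nullable symbols): S -> dSP; S -> dij; S -> ii; P -> i; W -> Pi; W -> d.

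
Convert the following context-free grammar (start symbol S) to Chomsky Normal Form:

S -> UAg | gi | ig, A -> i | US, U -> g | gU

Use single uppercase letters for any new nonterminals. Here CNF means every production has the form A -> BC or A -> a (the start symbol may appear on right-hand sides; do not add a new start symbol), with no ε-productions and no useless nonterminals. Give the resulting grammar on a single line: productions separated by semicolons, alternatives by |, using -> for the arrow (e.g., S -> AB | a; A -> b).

No ε-productions.
No unit productions to eliminate.
TERM: introduce B -> g, C -> i and substitute in every rule of length ≥2.
BIN: S -> UAB becomes S -> UD, D -> AB.

S -> BC | CB | UD; A -> i | US; B -> g; C -> i; D -> AB; U -> g | BU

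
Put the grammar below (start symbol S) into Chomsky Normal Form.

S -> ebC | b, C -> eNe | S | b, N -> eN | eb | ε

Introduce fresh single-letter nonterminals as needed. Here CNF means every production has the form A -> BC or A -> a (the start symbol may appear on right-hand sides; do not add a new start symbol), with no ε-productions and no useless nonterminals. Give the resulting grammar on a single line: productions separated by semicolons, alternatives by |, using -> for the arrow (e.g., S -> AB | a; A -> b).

S -> b | AF; A -> e; B -> b; C -> b | AA | AD | AE; D -> BC; E -> NA; F -> BC; N -> e | AB | AN

Nullable: {N}; after ε-elimination: S -> b | ebC; C -> S | b | ee | eNe; N -> e | eN | eb.
After unit-elimination: S -> b | ebC; C -> b | ee | eNe | ebC; N -> e | eN | eb.
TERM: introduce B -> b, A -> e and substitute in every rule of length ≥2.
BIN: C -> ABC becomes C -> AD, D -> BC; C -> ANA becomes C -> AE, E -> NA; S -> ABC becomes S -> AF, F -> BC.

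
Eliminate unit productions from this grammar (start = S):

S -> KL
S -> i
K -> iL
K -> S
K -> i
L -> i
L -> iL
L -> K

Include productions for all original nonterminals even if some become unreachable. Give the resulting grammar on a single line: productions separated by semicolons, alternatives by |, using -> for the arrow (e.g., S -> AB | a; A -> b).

Unit productions: K->S, L->K.
Unit pairs (A ⇒* B via units): (K,S), (L,K), (L,S).
S: inherits non-unit rules of {S} → KL | i.
K: inherits non-unit rules of {K, S} → KL | i | iL.
L: inherits non-unit rules of {K, L, S} → KL | i | iL.

S -> i | KL; K -> i | KL | iL; L -> i | KL | iL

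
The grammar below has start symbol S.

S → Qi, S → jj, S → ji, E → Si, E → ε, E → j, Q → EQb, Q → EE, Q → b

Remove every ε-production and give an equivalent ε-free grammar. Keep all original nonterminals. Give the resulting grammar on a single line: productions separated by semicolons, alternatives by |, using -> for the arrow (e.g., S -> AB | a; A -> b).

S -> i | Qi | ji | jj; E -> j | Si; Q -> E | b | EE | Eb | Qb | EQb

Nullable set: {E, Q}.
S -> Qi: Q nullable, giving Qi | i.
Drop E -> ε.
Q -> EE: E, E nullable, giving E | EE.
Q -> EQb: E, Q nullable, giving EQb | Eb | Qb | b.
Unchanged (no nullable symbols): S -> ji; S -> jj; E -> Si; E -> j; Q -> b.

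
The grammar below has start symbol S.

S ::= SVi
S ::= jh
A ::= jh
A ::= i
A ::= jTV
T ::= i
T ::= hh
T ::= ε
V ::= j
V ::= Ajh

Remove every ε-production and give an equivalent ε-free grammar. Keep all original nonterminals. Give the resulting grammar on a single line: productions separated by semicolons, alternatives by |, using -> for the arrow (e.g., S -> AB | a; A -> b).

S -> jh | SVi; A -> i | jV | jh | jTV; T -> i | hh; V -> j | Ajh

Nullable set: {T}.
A -> jTV: T nullable, giving jTV | jV.
Drop T -> ε.
Unchanged (no nullable symbols): S -> SVi; S -> jh; A -> i; A -> jh; T -> hh; T -> i; V -> Ajh; V -> j.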